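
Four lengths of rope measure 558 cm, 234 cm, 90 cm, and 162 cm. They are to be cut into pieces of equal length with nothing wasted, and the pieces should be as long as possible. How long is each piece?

18 cm

The greatest length dividing all of 558, 234, 90, and 162 is their gcd.
558 = 2 × 3^2 × 31
234 = 2 × 3^2 × 13
90 = 2 × 3^2 × 5
162 = 2 × 3^4
gcd(558, 234, 90, 162) = 2 × 3^2 = 18.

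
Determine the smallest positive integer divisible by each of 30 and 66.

330

30 = 2 × 3 × 5
66 = 2 × 3 × 11
LCM(30, 66) = 2 × 3 × 5 × 11 = 330.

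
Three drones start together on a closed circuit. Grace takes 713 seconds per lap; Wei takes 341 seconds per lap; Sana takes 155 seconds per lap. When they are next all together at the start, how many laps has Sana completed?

All finish a whole number of cycles simultaneously at t = LCM of the periods.
713 = 23 × 31
341 = 11 × 31
155 = 5 × 31
LCM(713, 341, 155) = 5 × 11 × 23 × 31 = 39215.
Laps for period 155: 39215 / 155 = 253.

253 laps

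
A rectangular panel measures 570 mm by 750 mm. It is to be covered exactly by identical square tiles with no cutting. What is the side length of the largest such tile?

The tile side must divide both 570 and 750, so the largest is their gcd.
570 = 2 × 3 × 5 × 19
750 = 2 × 3 × 5^3
gcd(570, 750) = 2 × 3 × 5 = 30.

30 mm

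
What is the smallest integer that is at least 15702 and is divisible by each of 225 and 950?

17100

The integer must be a common multiple of 225 and 950, so a multiple of their LCM.
225 = 3^2 × 5^2
950 = 2 × 5^2 × 19
LCM(225, 950) = 2 × 3^2 × 5^2 × 19 = 8550.
Smallest multiple of 8550 that is ≥ 15702: ⌈15702/8550⌉ × 8550 = 2 × 8550 = 17100.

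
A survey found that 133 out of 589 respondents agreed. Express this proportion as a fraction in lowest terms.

7/31

133 = 7 × 19
589 = 19 × 31
gcd(133, 589) = 19.
Divide numerator and denominator by 19: 133/589 = 7/31.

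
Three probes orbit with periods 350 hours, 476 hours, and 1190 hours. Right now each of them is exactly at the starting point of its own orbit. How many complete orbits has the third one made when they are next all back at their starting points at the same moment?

All finish a whole number of cycles simultaneously at t = LCM of the periods.
350 = 2 × 5^2 × 7
476 = 2^2 × 7 × 17
1190 = 2 × 5 × 7 × 17
LCM(350, 476, 1190) = 2^2 × 5^2 × 7 × 17 = 11900.
Orbits for period 1190: 11900 / 1190 = 10.

10 orbits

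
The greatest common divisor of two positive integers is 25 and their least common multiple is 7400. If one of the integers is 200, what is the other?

925

For two integers, gcd × lcm = product, so the other is (25 × 7400) / 200 = 185000 / 200 = 925.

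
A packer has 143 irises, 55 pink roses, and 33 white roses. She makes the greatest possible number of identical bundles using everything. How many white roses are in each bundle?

Number of bundles = gcd(143, 55, 33).
143 = 11 × 13
55 = 5 × 11
33 = 3 × 11
gcd(143, 55, 33) = 11.
white roses per bundle = 33 / 11 = 3.

3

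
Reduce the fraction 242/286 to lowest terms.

242 = 2 × 11^2
286 = 2 × 11 × 13
gcd(242, 286) = 2 × 11 = 22.
Divide numerator and denominator by 22: 242/286 = 11/13.

11/13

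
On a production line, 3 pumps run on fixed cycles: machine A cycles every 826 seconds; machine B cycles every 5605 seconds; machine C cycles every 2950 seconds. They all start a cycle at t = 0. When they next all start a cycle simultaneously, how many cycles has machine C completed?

133 cycles

They are all back at their starting positions together after one LCM of the periods.
826 = 2 × 7 × 59
5605 = 5 × 19 × 59
2950 = 2 × 5^2 × 59
LCM(826, 5605, 2950) = 2 × 5^2 × 7 × 19 × 59 = 392350.
Cycles for period 2950: 392350 / 2950 = 133.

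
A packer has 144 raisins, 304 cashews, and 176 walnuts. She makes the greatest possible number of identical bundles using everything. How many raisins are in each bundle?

Number of bundles = gcd(144, 304, 176).
144 = 2^4 × 3^2
304 = 2^4 × 19
176 = 2^4 × 11
gcd(144, 304, 176) = 2^4 = 16.
raisins per bundle = 144 / 16 = 9.

9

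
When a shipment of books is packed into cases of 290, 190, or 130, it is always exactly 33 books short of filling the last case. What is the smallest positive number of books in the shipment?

Being 33 short of a full case of size k means N ≡ −33 (mod k), i.e. N + 33 is a multiple of each size.
290 = 2 × 5 × 29
190 = 2 × 5 × 19
130 = 2 × 5 × 13
LCM(290, 190, 130) = 2 × 5 × 13 × 19 × 29 = 71630.
Smallest positive N is 71630 − 33 = 71597.

71597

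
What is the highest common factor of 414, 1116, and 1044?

18

414 = 2 × 3^2 × 23
1116 = 2^2 × 3^2 × 31
1044 = 2^2 × 3^2 × 29
gcd(414, 1116, 1044) = 2 × 3^2 = 18.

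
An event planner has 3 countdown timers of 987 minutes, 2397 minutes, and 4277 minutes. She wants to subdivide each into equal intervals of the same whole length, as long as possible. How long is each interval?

47 minutes

The interval must divide each timer length; the longest such is the gcd.
987 = 3 × 7 × 47
2397 = 3 × 17 × 47
4277 = 7 × 13 × 47
gcd(987, 2397, 4277) = 47.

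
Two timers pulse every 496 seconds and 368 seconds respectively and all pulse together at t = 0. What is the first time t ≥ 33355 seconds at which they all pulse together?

Joint pulses occur at multiples of LCM(496, 368).
496 = 2^4 × 31
368 = 2^4 × 23
LCM(496, 368) = 2^4 × 23 × 31 = 11408.
Smallest multiple of 11408 that is ≥ 33355: ⌈33355/11408⌉ × 11408 = 3 × 11408 = 34224.

34224 seconds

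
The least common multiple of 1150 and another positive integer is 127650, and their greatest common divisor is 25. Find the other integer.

2775

gcd × lcm = product of the two integers, so the other integer is (25 × 127650) / 1150 = 2775.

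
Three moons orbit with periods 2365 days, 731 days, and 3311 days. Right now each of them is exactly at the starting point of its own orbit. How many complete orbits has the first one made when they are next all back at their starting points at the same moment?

119 orbits

All finish a whole number of cycles simultaneously at t = LCM of the periods.
2365 = 5 × 11 × 43
731 = 17 × 43
3311 = 7 × 11 × 43
LCM(2365, 731, 3311) = 5 × 7 × 11 × 17 × 43 = 281435.
Orbits for period 2365: 281435 / 2365 = 119.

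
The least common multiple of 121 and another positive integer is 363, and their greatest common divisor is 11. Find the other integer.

33

gcd × lcm = product of the two integers, so the other integer is (11 × 363) / 121 = 33.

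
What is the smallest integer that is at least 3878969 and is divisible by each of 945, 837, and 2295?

The integer must be a common multiple of 945, 837, and 2295, so a multiple of their LCM.
945 = 3^3 × 5 × 7
837 = 3^3 × 31
2295 = 3^3 × 5 × 17
LCM(945, 837, 2295) = 3^3 × 5 × 7 × 17 × 31 = 498015.
Smallest multiple of 498015 that is ≥ 3878969: ⌈3878969/498015⌉ × 498015 = 8 × 498015 = 3984120.

3984120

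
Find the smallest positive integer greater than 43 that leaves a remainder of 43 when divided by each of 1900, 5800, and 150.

330643

N − 43 must be a common multiple of 1900, 5800, and 150.
1900 = 2^2 × 5^2 × 19
5800 = 2^3 × 5^2 × 29
150 = 2 × 3 × 5^2
LCM(1900, 5800, 150) = 2^3 × 3 × 5^2 × 19 × 29 = 330600.
Smallest N > 43 is LCM + 43 = 330600 + 43 = 330643.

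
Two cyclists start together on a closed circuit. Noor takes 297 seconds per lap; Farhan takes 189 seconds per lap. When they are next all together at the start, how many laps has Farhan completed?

11 laps

The first common completion time is the LCM of the periods.
297 = 3^3 × 11
189 = 3^3 × 7
LCM(297, 189) = 3^3 × 7 × 11 = 2079.
Laps for period 189: 2079 / 189 = 11.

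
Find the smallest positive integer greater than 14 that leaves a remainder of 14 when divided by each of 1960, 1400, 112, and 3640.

254814

N − 14 must be a common multiple of 1960, 1400, 112, and 3640.
1960 = 2^3 × 5 × 7^2
1400 = 2^3 × 5^2 × 7
112 = 2^4 × 7
3640 = 2^3 × 5 × 7 × 13
LCM(1960, 1400, 112, 3640) = 2^4 × 5^2 × 7^2 × 13 = 254800.
Smallest N > 14 is LCM + 14 = 254800 + 14 = 254814.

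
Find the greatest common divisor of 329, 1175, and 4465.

329 = 7 × 47
1175 = 5^2 × 47
4465 = 5 × 19 × 47
gcd(329, 1175, 4465) = 47.

47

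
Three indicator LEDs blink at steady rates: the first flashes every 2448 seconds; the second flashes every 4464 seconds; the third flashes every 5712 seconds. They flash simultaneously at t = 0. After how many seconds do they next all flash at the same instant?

The first simultaneous occurrence is after LCM of the individual periods.
2448 = 2^4 × 3^2 × 17
4464 = 2^4 × 3^2 × 31
5712 = 2^4 × 3 × 7 × 17
LCM(2448, 4464, 5712) = 2^4 × 3^2 × 7 × 17 × 31 = 531216.

531216 seconds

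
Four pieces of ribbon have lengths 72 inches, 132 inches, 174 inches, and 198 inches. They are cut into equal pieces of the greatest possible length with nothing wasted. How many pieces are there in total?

Piece length = gcd(72, 132, 174, 198).
72 = 2^3 × 3^2
132 = 2^2 × 3 × 11
174 = 2 × 3 × 29
198 = 2 × 3^2 × 11
gcd(72, 132, 174, 198) = 2 × 3 = 6.
Total pieces = 72/6 + 132/6 + 174/6 + 198/6 = 12 + 22 + 29 + 33 = 96.

96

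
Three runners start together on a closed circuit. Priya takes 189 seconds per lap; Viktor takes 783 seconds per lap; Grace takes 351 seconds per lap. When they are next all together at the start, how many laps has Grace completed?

The first common completion time is the LCM of the periods.
189 = 3^3 × 7
783 = 3^3 × 29
351 = 3^3 × 13
LCM(189, 783, 351) = 3^3 × 7 × 13 × 29 = 71253.
Laps for period 351: 71253 / 351 = 203.

203 laps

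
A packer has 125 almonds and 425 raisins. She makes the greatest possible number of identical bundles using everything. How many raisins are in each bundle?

17

Number of bundles = gcd(125, 425).
125 = 5^3
425 = 5^2 × 17
gcd(125, 425) = 5^2 = 25.
raisins per bundle = 425 / 25 = 17.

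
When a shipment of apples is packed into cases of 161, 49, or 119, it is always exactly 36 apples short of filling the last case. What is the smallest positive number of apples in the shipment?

Being 36 short of a full case of size k means N ≡ −36 (mod k), i.e. N + 36 is a multiple of each size.
161 = 7 × 23
49 = 7^2
119 = 7 × 17
LCM(161, 49, 119) = 7^2 × 17 × 23 = 19159.
Smallest positive N is 19159 − 36 = 19123.

19123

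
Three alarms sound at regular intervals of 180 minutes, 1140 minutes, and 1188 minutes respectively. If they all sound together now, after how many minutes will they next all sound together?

We need the least common multiple of the intervals.
180 = 2^2 × 3^2 × 5
1140 = 2^2 × 3 × 5 × 19
1188 = 2^2 × 3^3 × 11
LCM(180, 1140, 1188) = 2^2 × 3^3 × 5 × 11 × 19 = 112860.

112860 minutes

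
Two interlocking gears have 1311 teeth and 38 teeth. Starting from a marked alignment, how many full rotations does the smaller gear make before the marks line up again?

69 rotations

The first common completion time is the LCM of the periods.
1311 = 3 × 19 × 23
38 = 2 × 19
LCM(1311, 38) = 2 × 3 × 19 × 23 = 2622.
Rotations for period 38: 2622 / 38 = 69.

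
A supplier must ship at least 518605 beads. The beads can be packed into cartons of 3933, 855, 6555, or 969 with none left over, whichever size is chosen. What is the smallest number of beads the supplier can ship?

668610

The number of beads must be a common multiple of 3933, 855, 6555, and 969, so a multiple of their LCM.
3933 = 3^2 × 19 × 23
855 = 3^2 × 5 × 19
6555 = 3 × 5 × 19 × 23
969 = 3 × 17 × 19
LCM(3933, 855, 6555, 969) = 3^2 × 5 × 17 × 19 × 23 = 334305.
Smallest multiple of 334305 that is ≥ 518605: ⌈518605/334305⌉ × 334305 = 2 × 334305 = 668610.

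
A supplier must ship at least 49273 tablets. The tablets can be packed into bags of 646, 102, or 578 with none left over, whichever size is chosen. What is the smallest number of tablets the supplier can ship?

The number of tablets must be a common multiple of 646, 102, and 578, so a multiple of their LCM.
646 = 2 × 17 × 19
102 = 2 × 3 × 17
578 = 2 × 17^2
LCM(646, 102, 578) = 2 × 3 × 17^2 × 19 = 32946.
Smallest multiple of 32946 that is ≥ 49273: ⌈49273/32946⌉ × 32946 = 2 × 32946 = 65892.

65892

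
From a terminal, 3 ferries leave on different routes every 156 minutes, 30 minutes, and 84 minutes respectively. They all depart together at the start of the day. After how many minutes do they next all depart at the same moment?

The first simultaneous occurrence is after LCM of the individual periods.
156 = 2^2 × 3 × 13
30 = 2 × 3 × 5
84 = 2^2 × 3 × 7
LCM(156, 30, 84) = 2^2 × 3 × 5 × 7 × 13 = 5460.

5460 minutes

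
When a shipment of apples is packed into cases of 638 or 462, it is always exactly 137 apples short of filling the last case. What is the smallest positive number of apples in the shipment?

Being 137 short of a full case of size k means N ≡ −137 (mod k), i.e. N + 137 is a multiple of each size.
638 = 2 × 11 × 29
462 = 2 × 3 × 7 × 11
LCM(638, 462) = 2 × 3 × 7 × 11 × 29 = 13398.
Smallest positive N is 13398 − 137 = 13261.

13261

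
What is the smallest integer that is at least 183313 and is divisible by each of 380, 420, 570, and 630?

The integer must be a common multiple of 380, 420, 570, and 630, so a multiple of their LCM.
380 = 2^2 × 5 × 19
420 = 2^2 × 3 × 5 × 7
570 = 2 × 3 × 5 × 19
630 = 2 × 3^2 × 5 × 7
LCM(380, 420, 570, 630) = 2^2 × 3^2 × 5 × 7 × 19 = 23940.
Smallest multiple of 23940 that is ≥ 183313: ⌈183313/23940⌉ × 23940 = 8 × 23940 = 191520.

191520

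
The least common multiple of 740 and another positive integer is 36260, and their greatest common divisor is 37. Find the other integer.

gcd × lcm = product of the two integers, so the other integer is (37 × 36260) / 740 = 1813.

1813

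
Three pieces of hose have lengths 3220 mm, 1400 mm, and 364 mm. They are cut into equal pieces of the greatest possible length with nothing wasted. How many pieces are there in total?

Piece length = gcd(3220, 1400, 364).
3220 = 2^2 × 5 × 7 × 23
1400 = 2^3 × 5^2 × 7
364 = 2^2 × 7 × 13
gcd(3220, 1400, 364) = 2^2 × 7 = 28.
Total pieces = 3220/28 + 1400/28 + 364/28 = 115 + 50 + 13 = 178.

178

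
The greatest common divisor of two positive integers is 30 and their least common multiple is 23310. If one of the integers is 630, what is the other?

For two integers, gcd × lcm = product, so the other is (30 × 23310) / 630 = 699300 / 630 = 1110.

1110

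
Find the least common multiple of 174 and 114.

174 = 2 × 3 × 29
114 = 2 × 3 × 19
LCM(174, 114) = 2 × 3 × 19 × 29 = 3306.

3306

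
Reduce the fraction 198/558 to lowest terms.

198 = 2 × 3^2 × 11
558 = 2 × 3^2 × 31
gcd(198, 558) = 2 × 3^2 = 18.
Divide numerator and denominator by 18: 198/558 = 11/31.

11/31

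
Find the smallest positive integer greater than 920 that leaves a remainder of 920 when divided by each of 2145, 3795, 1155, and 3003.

346265

N − 920 must be a common multiple of 2145, 3795, 1155, and 3003.
2145 = 3 × 5 × 11 × 13
3795 = 3 × 5 × 11 × 23
1155 = 3 × 5 × 7 × 11
3003 = 3 × 7 × 11 × 13
LCM(2145, 3795, 1155, 3003) = 3 × 5 × 7 × 11 × 13 × 23 = 345345.
Smallest N > 920 is LCM + 920 = 345345 + 920 = 346265.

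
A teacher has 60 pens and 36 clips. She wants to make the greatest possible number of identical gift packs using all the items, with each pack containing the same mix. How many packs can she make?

The pack count must divide each quantity, so the greatest is gcd(60, 36).
60 = 2^2 × 3 × 5
36 = 2^2 × 3^2
gcd(60, 36) = 2^2 × 3 = 12.

12 packs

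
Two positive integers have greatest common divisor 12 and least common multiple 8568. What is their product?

102816

For any two positive integers, gcd × lcm = product = 12 × 8568 = 102816.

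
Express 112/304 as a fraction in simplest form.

112 = 2^4 × 7
304 = 2^4 × 19
gcd(112, 304) = 2^4 = 16.
Divide numerator and denominator by 16: 112/304 = 7/19.

7/19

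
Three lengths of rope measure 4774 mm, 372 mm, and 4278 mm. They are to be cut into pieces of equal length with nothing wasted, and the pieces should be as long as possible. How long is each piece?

Each piece length must divide every original length, so the longest possible is gcd(4774, 372, 4278).
4774 = 2 × 7 × 11 × 31
372 = 2^2 × 3 × 31
4278 = 2 × 3 × 23 × 31
gcd(4774, 372, 4278) = 2 × 31 = 62.

62 mm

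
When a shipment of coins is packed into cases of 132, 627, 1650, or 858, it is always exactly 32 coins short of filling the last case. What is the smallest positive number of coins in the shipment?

Being 32 short of a full case of size k means N ≡ −32 (mod k), i.e. N + 32 is a multiple of each size.
132 = 2^2 × 3 × 11
627 = 3 × 11 × 19
1650 = 2 × 3 × 5^2 × 11
858 = 2 × 3 × 11 × 13
LCM(132, 627, 1650, 858) = 2^2 × 3 × 5^2 × 11 × 13 × 19 = 815100.
Smallest positive N is 815100 − 32 = 815068.

815068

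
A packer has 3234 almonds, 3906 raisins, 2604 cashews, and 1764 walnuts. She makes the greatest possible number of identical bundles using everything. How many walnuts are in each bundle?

42

Number of bundles = gcd(3234, 3906, 2604, 1764).
3234 = 2 × 3 × 7^2 × 11
3906 = 2 × 3^2 × 7 × 31
2604 = 2^2 × 3 × 7 × 31
1764 = 2^2 × 3^2 × 7^2
gcd(3234, 3906, 2604, 1764) = 2 × 3 × 7 = 42.
walnuts per bundle = 1764 / 42 = 42.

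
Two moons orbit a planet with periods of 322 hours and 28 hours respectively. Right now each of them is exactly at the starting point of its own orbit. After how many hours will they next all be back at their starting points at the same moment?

The first simultaneous occurrence is after LCM of the individual periods.
322 = 2 × 7 × 23
28 = 2^2 × 7
LCM(322, 28) = 2^2 × 7 × 23 = 644.

644 hours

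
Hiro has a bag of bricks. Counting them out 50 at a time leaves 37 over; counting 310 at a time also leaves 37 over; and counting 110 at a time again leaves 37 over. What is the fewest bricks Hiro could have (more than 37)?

N − 37 must be a common multiple of 50, 310, and 110.
50 = 2 × 5^2
310 = 2 × 5 × 31
110 = 2 × 5 × 11
LCM(50, 310, 110) = 2 × 5^2 × 11 × 31 = 17050.
Smallest N > 37 is LCM + 37 = 17050 + 37 = 17087.

17087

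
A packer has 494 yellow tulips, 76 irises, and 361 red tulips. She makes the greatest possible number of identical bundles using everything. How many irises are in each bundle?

4

Number of bundles = gcd(494, 76, 361).
494 = 2 × 13 × 19
76 = 2^2 × 19
361 = 19^2
gcd(494, 76, 361) = 19.
irises per bundle = 76 / 19 = 4.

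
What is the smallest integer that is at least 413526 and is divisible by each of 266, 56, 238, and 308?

The integer must be a common multiple of 266, 56, 238, and 308, so a multiple of their LCM.
266 = 2 × 7 × 19
56 = 2^3 × 7
238 = 2 × 7 × 17
308 = 2^2 × 7 × 11
LCM(266, 56, 238, 308) = 2^3 × 7 × 11 × 17 × 19 = 198968.
Smallest multiple of 198968 that is ≥ 413526: ⌈413526/198968⌉ × 198968 = 3 × 198968 = 596904.

596904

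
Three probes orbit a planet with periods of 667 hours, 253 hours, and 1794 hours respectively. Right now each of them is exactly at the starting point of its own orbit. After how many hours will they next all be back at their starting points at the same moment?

572286 hours

The first simultaneous occurrence is after LCM of the individual periods.
667 = 23 × 29
253 = 11 × 23
1794 = 2 × 3 × 13 × 23
LCM(667, 253, 1794) = 2 × 3 × 11 × 13 × 23 × 29 = 572286.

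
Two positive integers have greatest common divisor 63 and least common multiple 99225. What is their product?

6251175

For any two positive integers, gcd × lcm = product = 63 × 99225 = 6251175.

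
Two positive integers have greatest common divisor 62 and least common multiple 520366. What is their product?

For any two positive integers, gcd × lcm = product = 62 × 520366 = 32262692.

32262692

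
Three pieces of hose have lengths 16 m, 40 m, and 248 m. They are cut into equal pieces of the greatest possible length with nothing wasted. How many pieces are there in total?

38

Piece length = gcd(16, 40, 248).
16 = 2^4
40 = 2^3 × 5
248 = 2^3 × 31
gcd(16, 40, 248) = 2^3 = 8.
Total pieces = 16/8 + 40/8 + 248/8 = 2 + 5 + 31 = 38.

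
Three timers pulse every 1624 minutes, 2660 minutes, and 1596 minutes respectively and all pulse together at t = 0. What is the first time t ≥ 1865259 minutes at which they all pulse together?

Joint pulses occur at multiples of LCM(1624, 2660, 1596).
1624 = 2^3 × 7 × 29
2660 = 2^2 × 5 × 7 × 19
1596 = 2^2 × 3 × 7 × 19
LCM(1624, 2660, 1596) = 2^3 × 3 × 5 × 7 × 19 × 29 = 462840.
Smallest multiple of 462840 that is ≥ 1865259: ⌈1865259/462840⌉ × 462840 = 5 × 462840 = 2314200.

2314200 minutes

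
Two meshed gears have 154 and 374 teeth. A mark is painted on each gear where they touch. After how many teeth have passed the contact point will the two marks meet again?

They coincide at every common multiple of the periods; the first is the LCM.
154 = 2 × 7 × 11
374 = 2 × 11 × 17
LCM(154, 374) = 2 × 7 × 11 × 17 = 2618.

2618 teeth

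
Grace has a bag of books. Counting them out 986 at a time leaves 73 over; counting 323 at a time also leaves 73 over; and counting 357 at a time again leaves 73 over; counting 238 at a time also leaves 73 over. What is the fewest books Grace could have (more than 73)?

N − 73 must be a common multiple of 986, 323, 357, and 238.
986 = 2 × 17 × 29
323 = 17 × 19
357 = 3 × 7 × 17
238 = 2 × 7 × 17
LCM(986, 323, 357, 238) = 2 × 3 × 7 × 17 × 19 × 29 = 393414.
Smallest N > 73 is LCM + 73 = 393414 + 73 = 393487.

393487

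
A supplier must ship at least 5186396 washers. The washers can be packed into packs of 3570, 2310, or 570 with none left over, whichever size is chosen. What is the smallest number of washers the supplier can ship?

The number of washers must be a common multiple of 3570, 2310, and 570, so a multiple of their LCM.
3570 = 2 × 3 × 5 × 7 × 17
2310 = 2 × 3 × 5 × 7 × 11
570 = 2 × 3 × 5 × 19
LCM(3570, 2310, 570) = 2 × 3 × 5 × 7 × 11 × 17 × 19 = 746130.
Smallest multiple of 746130 that is ≥ 5186396: ⌈5186396/746130⌉ × 746130 = 7 × 746130 = 5222910.

5222910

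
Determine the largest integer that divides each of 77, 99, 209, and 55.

77 = 7 × 11
99 = 3^2 × 11
209 = 11 × 19
55 = 5 × 11
gcd(77, 99, 209, 55) = 11.

11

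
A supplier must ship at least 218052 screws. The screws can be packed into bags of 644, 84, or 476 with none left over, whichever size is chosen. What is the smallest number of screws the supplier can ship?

The number of screws must be a common multiple of 644, 84, and 476, so a multiple of their LCM.
644 = 2^2 × 7 × 23
84 = 2^2 × 3 × 7
476 = 2^2 × 7 × 17
LCM(644, 84, 476) = 2^2 × 3 × 7 × 17 × 23 = 32844.
Smallest multiple of 32844 that is ≥ 218052: ⌈218052/32844⌉ × 32844 = 7 × 32844 = 229908.

229908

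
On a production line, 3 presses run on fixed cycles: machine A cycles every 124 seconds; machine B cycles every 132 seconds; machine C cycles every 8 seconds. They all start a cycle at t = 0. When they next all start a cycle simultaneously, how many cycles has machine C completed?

The first common completion time is the LCM of the periods.
124 = 2^2 × 31
132 = 2^2 × 3 × 11
8 = 2^3
LCM(124, 132, 8) = 2^3 × 3 × 11 × 31 = 8184.
Cycles for period 8: 8184 / 8 = 1023.

1023 cycles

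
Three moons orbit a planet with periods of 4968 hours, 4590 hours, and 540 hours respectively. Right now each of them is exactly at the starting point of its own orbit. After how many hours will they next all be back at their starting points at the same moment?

422280 hours

We need the least common multiple of the intervals.
4968 = 2^3 × 3^3 × 23
4590 = 2 × 3^3 × 5 × 17
540 = 2^2 × 3^3 × 5
LCM(4968, 4590, 540) = 2^3 × 3^3 × 5 × 17 × 23 = 422280.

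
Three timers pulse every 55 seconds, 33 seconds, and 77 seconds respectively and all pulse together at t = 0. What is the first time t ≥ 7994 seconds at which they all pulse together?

Joint pulses occur at multiples of LCM(55, 33, 77).
55 = 5 × 11
33 = 3 × 11
77 = 7 × 11
LCM(55, 33, 77) = 3 × 5 × 7 × 11 = 1155.
Smallest multiple of 1155 that is ≥ 7994: ⌈7994/1155⌉ × 1155 = 7 × 1155 = 8085.

8085 seconds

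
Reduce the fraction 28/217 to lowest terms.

4/31

28 = 2^2 × 7
217 = 7 × 31
gcd(28, 217) = 7.
Divide numerator and denominator by 7: 28/217 = 4/31.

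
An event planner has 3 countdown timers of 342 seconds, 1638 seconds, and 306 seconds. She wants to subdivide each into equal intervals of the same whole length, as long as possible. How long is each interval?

18 seconds

The interval must divide each timer length; the longest such is the gcd.
342 = 2 × 3^2 × 19
1638 = 2 × 3^2 × 7 × 13
306 = 2 × 3^2 × 17
gcd(342, 1638, 306) = 2 × 3^2 = 18.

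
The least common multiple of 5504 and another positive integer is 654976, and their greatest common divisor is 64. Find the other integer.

7616

gcd × lcm = product of the two integers, so the other integer is (64 × 654976) / 5504 = 7616.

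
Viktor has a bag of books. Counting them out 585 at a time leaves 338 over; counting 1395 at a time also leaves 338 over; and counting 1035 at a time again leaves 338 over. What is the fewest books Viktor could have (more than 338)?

N − 338 must be a common multiple of 585, 1395, and 1035.
585 = 3^2 × 5 × 13
1395 = 3^2 × 5 × 31
1035 = 3^2 × 5 × 23
LCM(585, 1395, 1035) = 3^2 × 5 × 13 × 23 × 31 = 417105.
Smallest N > 338 is LCM + 338 = 417105 + 338 = 417443.

417443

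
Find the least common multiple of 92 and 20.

92 = 2^2 × 23
20 = 2^2 × 5
LCM(92, 20) = 2^2 × 5 × 23 = 460.

460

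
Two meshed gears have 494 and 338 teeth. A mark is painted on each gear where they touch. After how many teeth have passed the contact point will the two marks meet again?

6422 teeth

The first simultaneous occurrence is after LCM of the individual periods.
494 = 2 × 13 × 19
338 = 2 × 13^2
LCM(494, 338) = 2 × 13^2 × 19 = 6422.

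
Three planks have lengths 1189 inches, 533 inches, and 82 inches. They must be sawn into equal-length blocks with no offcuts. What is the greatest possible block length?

This is the greatest common divisor of 1189, 533, and 82.
1189 = 29 × 41
533 = 13 × 41
82 = 2 × 41
gcd(1189, 533, 82) = 41.

41 inches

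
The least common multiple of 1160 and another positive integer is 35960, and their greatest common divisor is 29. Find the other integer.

gcd × lcm = product of the two integers, so the other integer is (29 × 35960) / 1160 = 899.

899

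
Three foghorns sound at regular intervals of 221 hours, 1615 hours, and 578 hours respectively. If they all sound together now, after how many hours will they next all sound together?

713830 hours

The first simultaneous occurrence is after LCM of the individual periods.
221 = 13 × 17
1615 = 5 × 17 × 19
578 = 2 × 17^2
LCM(221, 1615, 578) = 2 × 5 × 13 × 17^2 × 19 = 713830.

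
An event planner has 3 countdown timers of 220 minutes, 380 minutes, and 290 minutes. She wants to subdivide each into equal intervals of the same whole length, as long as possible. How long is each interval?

10 minutes

The interval must divide each timer length; the longest such is the gcd.
220 = 2^2 × 5 × 11
380 = 2^2 × 5 × 19
290 = 2 × 5 × 29
gcd(220, 380, 290) = 2 × 5 = 10.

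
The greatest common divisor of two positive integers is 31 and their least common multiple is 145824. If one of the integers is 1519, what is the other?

2976

For two integers, gcd × lcm = product, so the other is (31 × 145824) / 1519 = 4520544 / 1519 = 2976.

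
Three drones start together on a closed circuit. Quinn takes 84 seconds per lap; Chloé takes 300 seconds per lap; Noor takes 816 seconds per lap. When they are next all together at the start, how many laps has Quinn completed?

1700 laps

They are all back at their starting positions together after one LCM of the periods.
84 = 2^2 × 3 × 7
300 = 2^2 × 3 × 5^2
816 = 2^4 × 3 × 17
LCM(84, 300, 816) = 2^4 × 3 × 5^2 × 7 × 17 = 142800.
Laps for period 84: 142800 / 84 = 1700.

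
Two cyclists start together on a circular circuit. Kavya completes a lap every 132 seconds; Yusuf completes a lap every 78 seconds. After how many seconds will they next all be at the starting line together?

1716 seconds

They coincide at every common multiple of the periods; the first is the LCM.
132 = 2^2 × 3 × 11
78 = 2 × 3 × 13
LCM(132, 78) = 2^2 × 3 × 11 × 13 = 1716.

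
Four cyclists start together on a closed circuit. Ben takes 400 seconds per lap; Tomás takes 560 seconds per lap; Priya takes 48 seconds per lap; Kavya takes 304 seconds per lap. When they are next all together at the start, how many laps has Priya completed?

The first common completion time is the LCM of the periods.
400 = 2^4 × 5^2
560 = 2^4 × 5 × 7
48 = 2^4 × 3
304 = 2^4 × 19
LCM(400, 560, 48, 304) = 2^4 × 3 × 5^2 × 7 × 19 = 159600.
Laps for period 48: 159600 / 48 = 3325.

3325 laps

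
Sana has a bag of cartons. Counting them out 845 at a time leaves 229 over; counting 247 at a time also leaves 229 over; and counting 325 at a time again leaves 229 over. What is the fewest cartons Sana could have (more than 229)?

80504

N − 229 must be a common multiple of 845, 247, and 325.
845 = 5 × 13^2
247 = 13 × 19
325 = 5^2 × 13
LCM(845, 247, 325) = 5^2 × 13^2 × 19 = 80275.
Smallest N > 229 is LCM + 229 = 80275 + 229 = 80504.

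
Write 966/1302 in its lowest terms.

966 = 2 × 3 × 7 × 23
1302 = 2 × 3 × 7 × 31
gcd(966, 1302) = 2 × 3 × 7 = 42.
Divide numerator and denominator by 42: 966/1302 = 23/31.

23/31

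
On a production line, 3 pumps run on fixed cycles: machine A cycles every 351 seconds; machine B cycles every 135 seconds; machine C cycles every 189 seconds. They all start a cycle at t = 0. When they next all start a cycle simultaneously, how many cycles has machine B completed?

The first common completion time is the LCM of the periods.
351 = 3^3 × 13
135 = 3^3 × 5
189 = 3^3 × 7
LCM(351, 135, 189) = 3^3 × 5 × 7 × 13 = 12285.
Cycles for period 135: 12285 / 135 = 91.

91 cycles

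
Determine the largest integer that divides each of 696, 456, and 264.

24

696 = 2^3 × 3 × 29
456 = 2^3 × 3 × 19
264 = 2^3 × 3 × 11
gcd(696, 456, 264) = 2^3 × 3 = 24.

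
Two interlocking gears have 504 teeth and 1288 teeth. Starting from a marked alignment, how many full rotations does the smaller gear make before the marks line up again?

23 rotations

They are all back at their starting positions together after one LCM of the periods.
504 = 2^3 × 3^2 × 7
1288 = 2^3 × 7 × 23
LCM(504, 1288) = 2^3 × 3^2 × 7 × 23 = 11592.
Rotations for period 504: 11592 / 504 = 23.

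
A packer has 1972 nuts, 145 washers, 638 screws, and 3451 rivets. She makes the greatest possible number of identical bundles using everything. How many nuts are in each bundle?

68

Number of bundles = gcd(1972, 145, 638, 3451).
1972 = 2^2 × 17 × 29
145 = 5 × 29
638 = 2 × 11 × 29
3451 = 7 × 17 × 29
gcd(1972, 145, 638, 3451) = 29.
nuts per bundle = 1972 / 29 = 68.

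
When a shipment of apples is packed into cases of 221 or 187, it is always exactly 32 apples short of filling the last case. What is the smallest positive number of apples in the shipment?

2399

Being 32 short of a full case of size k means N ≡ −32 (mod k), i.e. N + 32 is a multiple of each size.
221 = 13 × 17
187 = 11 × 17
LCM(221, 187) = 11 × 13 × 17 = 2431.
Smallest positive N is 2431 − 32 = 2399.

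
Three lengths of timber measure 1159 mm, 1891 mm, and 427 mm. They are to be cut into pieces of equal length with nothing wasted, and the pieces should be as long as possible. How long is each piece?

61 mm

Each piece length must divide every original length, so the longest possible is gcd(1159, 1891, 427).
1159 = 19 × 61
1891 = 31 × 61
427 = 7 × 61
gcd(1159, 1891, 427) = 61.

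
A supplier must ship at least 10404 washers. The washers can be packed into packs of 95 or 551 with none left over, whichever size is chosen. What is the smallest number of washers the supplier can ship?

The number of washers must be a common multiple of 95 and 551, so a multiple of their LCM.
95 = 5 × 19
551 = 19 × 29
LCM(95, 551) = 5 × 19 × 29 = 2755.
Smallest multiple of 2755 that is ≥ 10404: ⌈10404/2755⌉ × 2755 = 4 × 2755 = 11020.

11020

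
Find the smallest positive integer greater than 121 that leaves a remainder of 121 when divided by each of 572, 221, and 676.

N − 121 must be a common multiple of 572, 221, and 676.
572 = 2^2 × 11 × 13
221 = 13 × 17
676 = 2^2 × 13^2
LCM(572, 221, 676) = 2^2 × 11 × 13^2 × 17 = 126412.
Smallest N > 121 is LCM + 121 = 126412 + 121 = 126533.

126533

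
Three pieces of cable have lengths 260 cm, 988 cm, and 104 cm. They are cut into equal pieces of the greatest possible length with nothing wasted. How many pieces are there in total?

Piece length = gcd(260, 988, 104).
260 = 2^2 × 5 × 13
988 = 2^2 × 13 × 19
104 = 2^3 × 13
gcd(260, 988, 104) = 2^2 × 13 = 52.
Total pieces = 260/52 + 988/52 + 104/52 = 5 + 19 + 2 = 26.

26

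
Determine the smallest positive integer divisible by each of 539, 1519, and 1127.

384307

539 = 7^2 × 11
1519 = 7^2 × 31
1127 = 7^2 × 23
LCM(539, 1519, 1127) = 7^2 × 11 × 23 × 31 = 384307.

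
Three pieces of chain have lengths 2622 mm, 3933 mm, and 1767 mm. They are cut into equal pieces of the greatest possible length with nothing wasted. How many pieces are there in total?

146

Piece length = gcd(2622, 3933, 1767).
2622 = 2 × 3 × 19 × 23
3933 = 3^2 × 19 × 23
1767 = 3 × 19 × 31
gcd(2622, 3933, 1767) = 3 × 19 = 57.
Total pieces = 2622/57 + 3933/57 + 1767/57 = 46 + 69 + 31 = 146.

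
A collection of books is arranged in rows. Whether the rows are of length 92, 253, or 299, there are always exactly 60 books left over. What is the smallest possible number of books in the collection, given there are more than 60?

N − 60 must be a common multiple of 92, 253, and 299.
92 = 2^2 × 23
253 = 11 × 23
299 = 13 × 23
LCM(92, 253, 299) = 2^2 × 11 × 13 × 23 = 13156.
Smallest N > 60 is LCM + 60 = 13156 + 60 = 13216.

13216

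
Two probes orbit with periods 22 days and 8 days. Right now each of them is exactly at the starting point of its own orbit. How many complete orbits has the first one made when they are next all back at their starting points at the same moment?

They are all back at their starting positions together after one LCM of the periods.
22 = 2 × 11
8 = 2^3
LCM(22, 8) = 2^3 × 11 = 88.
Orbits for period 22: 88 / 22 = 4.

4 orbits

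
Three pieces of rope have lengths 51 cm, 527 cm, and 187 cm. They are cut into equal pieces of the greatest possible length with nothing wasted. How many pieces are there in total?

Piece length = gcd(51, 527, 187).
51 = 3 × 17
527 = 17 × 31
187 = 11 × 17
gcd(51, 527, 187) = 17.
Total pieces = 51/17 + 527/17 + 187/17 = 3 + 31 + 11 = 45.

45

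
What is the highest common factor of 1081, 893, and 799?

47

1081 = 23 × 47
893 = 19 × 47
799 = 17 × 47
gcd(1081, 893, 799) = 47.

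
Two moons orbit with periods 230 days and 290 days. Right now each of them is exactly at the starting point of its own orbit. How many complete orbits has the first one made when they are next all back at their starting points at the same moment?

29 orbits

The first common completion time is the LCM of the periods.
230 = 2 × 5 × 23
290 = 2 × 5 × 29
LCM(230, 290) = 2 × 5 × 23 × 29 = 6670.
Orbits for period 230: 6670 / 230 = 29.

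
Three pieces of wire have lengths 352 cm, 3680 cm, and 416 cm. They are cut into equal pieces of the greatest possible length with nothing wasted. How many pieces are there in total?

Piece length = gcd(352, 3680, 416).
352 = 2^5 × 11
3680 = 2^5 × 5 × 23
416 = 2^5 × 13
gcd(352, 3680, 416) = 2^5 = 32.
Total pieces = 352/32 + 3680/32 + 416/32 = 11 + 115 + 13 = 139.

139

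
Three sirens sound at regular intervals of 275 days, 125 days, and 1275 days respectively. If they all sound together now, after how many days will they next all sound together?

70125 days

The first simultaneous occurrence is after LCM of the individual periods.
275 = 5^2 × 11
125 = 5^3
1275 = 3 × 5^2 × 17
LCM(275, 125, 1275) = 3 × 5^3 × 11 × 17 = 70125.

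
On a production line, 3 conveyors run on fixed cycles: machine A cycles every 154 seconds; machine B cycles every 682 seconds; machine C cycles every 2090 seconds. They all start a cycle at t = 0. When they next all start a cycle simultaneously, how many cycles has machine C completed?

They are all back at their starting positions together after one LCM of the periods.
154 = 2 × 7 × 11
682 = 2 × 11 × 31
2090 = 2 × 5 × 11 × 19
LCM(154, 682, 2090) = 2 × 5 × 7 × 11 × 19 × 31 = 453530.
Cycles for period 2090: 453530 / 2090 = 217.

217 cycles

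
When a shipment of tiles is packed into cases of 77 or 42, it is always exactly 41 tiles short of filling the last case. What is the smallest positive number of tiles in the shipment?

421

Being 41 short of a full case of size k means N ≡ −41 (mod k), i.e. N + 41 is a multiple of each size.
77 = 7 × 11
42 = 2 × 3 × 7
LCM(77, 42) = 2 × 3 × 7 × 11 = 462.
Smallest positive N is 462 − 41 = 421.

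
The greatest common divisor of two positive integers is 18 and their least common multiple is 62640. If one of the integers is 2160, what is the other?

522

For two integers, gcd × lcm = product, so the other is (18 × 62640) / 2160 = 1127520 / 2160 = 522.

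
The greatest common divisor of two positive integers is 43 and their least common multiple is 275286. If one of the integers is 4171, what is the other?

2838

For two integers, gcd × lcm = product, so the other is (43 × 275286) / 4171 = 11837298 / 4171 = 2838.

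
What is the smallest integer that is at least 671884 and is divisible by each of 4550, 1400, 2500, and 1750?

910000

The integer must be a common multiple of 4550, 1400, 2500, and 1750, so a multiple of their LCM.
4550 = 2 × 5^2 × 7 × 13
1400 = 2^3 × 5^2 × 7
2500 = 2^2 × 5^4
1750 = 2 × 5^3 × 7
LCM(4550, 1400, 2500, 1750) = 2^3 × 5^4 × 7 × 13 = 455000.
Smallest multiple of 455000 that is ≥ 671884: ⌈671884/455000⌉ × 455000 = 2 × 455000 = 910000.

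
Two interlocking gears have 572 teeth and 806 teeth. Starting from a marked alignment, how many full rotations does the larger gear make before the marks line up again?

22 rotations

All finish a whole number of cycles simultaneously at t = LCM of the periods.
572 = 2^2 × 11 × 13
806 = 2 × 13 × 31
LCM(572, 806) = 2^2 × 11 × 13 × 31 = 17732.
Rotations for period 806: 17732 / 806 = 22.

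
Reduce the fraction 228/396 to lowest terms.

19/33

228 = 2^2 × 3 × 19
396 = 2^2 × 3^2 × 11
gcd(228, 396) = 2^2 × 3 = 12.
Divide numerator and denominator by 12: 228/396 = 19/33.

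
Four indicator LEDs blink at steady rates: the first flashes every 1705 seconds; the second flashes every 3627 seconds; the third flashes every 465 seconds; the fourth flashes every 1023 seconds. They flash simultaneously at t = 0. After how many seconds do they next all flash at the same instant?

199485 seconds

They coincide at every common multiple of the periods; the first is the LCM.
1705 = 5 × 11 × 31
3627 = 3^2 × 13 × 31
465 = 3 × 5 × 31
1023 = 3 × 11 × 31
LCM(1705, 3627, 465, 1023) = 3^2 × 5 × 11 × 13 × 31 = 199485.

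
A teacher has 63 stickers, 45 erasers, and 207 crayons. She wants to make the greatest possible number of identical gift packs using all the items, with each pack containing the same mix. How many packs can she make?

9 packs

The pack count must divide each quantity, so the greatest is gcd(63, 45, 207).
63 = 3^2 × 7
45 = 3^2 × 5
207 = 3^2 × 23
gcd(63, 45, 207) = 3^2 = 9.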